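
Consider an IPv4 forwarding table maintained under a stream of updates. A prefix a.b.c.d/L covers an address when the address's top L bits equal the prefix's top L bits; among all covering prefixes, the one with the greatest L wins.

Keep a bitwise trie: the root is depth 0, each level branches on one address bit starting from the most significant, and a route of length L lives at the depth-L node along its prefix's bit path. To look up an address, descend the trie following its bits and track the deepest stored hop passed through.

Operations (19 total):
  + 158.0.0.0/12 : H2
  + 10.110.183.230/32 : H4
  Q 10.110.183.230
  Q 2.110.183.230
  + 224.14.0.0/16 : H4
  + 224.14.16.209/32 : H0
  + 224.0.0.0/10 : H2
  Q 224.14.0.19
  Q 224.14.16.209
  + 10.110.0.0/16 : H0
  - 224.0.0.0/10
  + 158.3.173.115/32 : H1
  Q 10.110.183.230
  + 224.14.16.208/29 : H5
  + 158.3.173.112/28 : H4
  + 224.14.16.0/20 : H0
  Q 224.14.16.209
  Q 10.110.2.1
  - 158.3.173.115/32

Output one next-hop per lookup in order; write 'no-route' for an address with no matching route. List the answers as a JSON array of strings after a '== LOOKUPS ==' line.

Process each operation:
  + 158.0.0.0/12 (H2) depth=12
  + 10.110.183.230/32 (H4) depth=32
  lookup 10.110.183.230: bits 00001010011011101011011111100110 walk d0:-→d1:-→d2:-→d3:-→d4:-→d5:-→d6:-→d7:-→d8:-→d9:-→d10:-→d11:-→d12:-→d13:-→d14:-→d15:-→d16:-→d17:-→d18:-→d19:-→d20:-→d21:-→d22:-→d23:-→d24:-→d25:-→d26:-→d27:-→d28:-→d29:-→d30:-→d31:-→d32:H4 -> H4
  lookup 2.110.183.230: bits 0000 walk d0:-→d1:-→d2:-→d3:-→d4:- -> no-route
  + 224.14.0.0/16 (H4) depth=16
  + 224.14.16.209/32 (H0) depth=32
  + 224.0.0.0/10 (H2) depth=10
  lookup 224.14.0.19: bits 1110000000001110000 walk d0:-→d1:-→d2:-→d3:-→d4:-→d5:-→d6:-→d7:-→d8:-→d9:-→d10:H2→d11:-→d12:-→d13:-→d14:-→d15:-→d16:H4→d17:-→d18:-→d19:- -> H4
  lookup 224.14.16.209: bits 11100000000011100001000011010001 walk d0:-→d1:-→d2:-→d3:-→d4:-→d5:-→d6:-→d7:-→d8:-→d9:-→d10:H2→d11:-→d12:-→d13:-→d14:-→d15:-→d16:H4→d17:-→d18:-→d19:-→d20:-→d21:-→d22:-→d23:-→d24:-→d25:-→d26:-→d27:-→d28:-→d29:-→d30:-→d31:-→d32:H0 -> H0
  + 10.110.0.0/16 (H0) depth=16
  - 224.0.0.0/10 clear@10
  + 158.3.173.115/32 (H1) depth=32
  lookup 10.110.183.230: bits 00001010011011101011011111100110 walk d0:-→d1:-→d2:-→d3:-→d4:-→d5:-→d6:-→d7:-→d8:-→d9:-→d10:-→d11:-→d12:-→d13:-→d14:-→d15:-→d16:H0→d17:-→d18:-→d19:-→d20:-→d21:-→d22:-→d23:-→d24:-→d25:-→d26:-→d27:-→d28:-→d29:-→d30:-→d31:-→d32:H4 -> H4
  + 224.14.16.208/29 (H5) depth=29
  + 158.3.173.112/28 (H4) depth=28
  + 224.14.16.0/20 (H0) depth=20
  lookup 224.14.16.209: bits 11100000000011100001000011010001 walk d0:-→d1:-→d2:-→d3:-→d4:-→d5:-→d6:-→d7:-→d8:-→d9:-→d10:-→d11:-→d12:-→d13:-→d14:-→d15:-→d16:H4→d17:-→d18:-→d19:-→d20:H0→d21:-→d22:-→d23:-→d24:-→d25:-→d26:-→d27:-→d28:-→d29:H5→d30:-→d31:-→d32:H0 -> H0
  lookup 10.110.2.1: bits 0000101001101110 walk d0:-→d1:-→d2:-→d3:-→d4:-→d5:-→d6:-→d7:-→d8:-→d9:-→d10:-→d11:-→d12:-→d13:-→d14:-→d15:-→d16:H0 -> H0
  - 158.3.173.115/32 clear@32

== LOOKUPS ==
["H4","no-route","H4","H0","H4","H0","H0"]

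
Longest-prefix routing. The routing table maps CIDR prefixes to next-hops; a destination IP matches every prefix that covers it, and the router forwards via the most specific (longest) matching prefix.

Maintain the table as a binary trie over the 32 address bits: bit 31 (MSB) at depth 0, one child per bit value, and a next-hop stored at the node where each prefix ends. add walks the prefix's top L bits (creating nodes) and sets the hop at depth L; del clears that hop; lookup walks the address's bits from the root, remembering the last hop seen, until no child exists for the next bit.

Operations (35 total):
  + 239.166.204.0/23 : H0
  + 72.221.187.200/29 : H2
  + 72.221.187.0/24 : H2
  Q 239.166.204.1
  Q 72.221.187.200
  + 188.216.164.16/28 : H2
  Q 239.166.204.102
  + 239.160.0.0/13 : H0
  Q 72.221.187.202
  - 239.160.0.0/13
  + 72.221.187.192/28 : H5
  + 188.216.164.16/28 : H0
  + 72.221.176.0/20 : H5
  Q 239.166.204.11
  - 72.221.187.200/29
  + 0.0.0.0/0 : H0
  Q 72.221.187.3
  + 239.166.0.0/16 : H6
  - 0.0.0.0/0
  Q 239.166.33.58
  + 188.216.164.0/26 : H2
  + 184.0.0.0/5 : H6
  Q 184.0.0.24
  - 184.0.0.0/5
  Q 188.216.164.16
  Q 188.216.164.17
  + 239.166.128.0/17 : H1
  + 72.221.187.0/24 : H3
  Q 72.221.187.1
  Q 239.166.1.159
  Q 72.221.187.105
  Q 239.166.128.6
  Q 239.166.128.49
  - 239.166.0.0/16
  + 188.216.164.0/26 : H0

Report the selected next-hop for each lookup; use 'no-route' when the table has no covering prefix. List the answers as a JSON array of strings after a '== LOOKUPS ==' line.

Process each operation:
  + 239.166.204.0/23 (H0) depth=23
  + 72.221.187.200/29 (H2) depth=29
  + 72.221.187.0/24 (H2) depth=24
  ? 239.166.204.1  path d0:-→d1:-→d2:-→d3:-→d4:-→d5:-→d6:-→d7:-→d8:-→d9:-→d10:-→d11:-→d12:-→d13:-→d14:-→d15:-→d16:-→d17:-→d18:-→d19:-→d20:-→d21:-→d22:-→d23:H0  best=H0
  ? 72.221.187.200  path d0:-→d1:-→d2:-→d3:-→d4:-→d5:-→d6:-→d7:-→d8:-→d9:-→d10:-→d11:-→d12:-→d13:-→d14:-→d15:-→d16:-→d17:-→d18:-→d19:-→d20:-→d21:-→d22:-→d23:-→d24:H2→d25:-→d26:-→d27:-→d28:-→d29:H2  best=H2
  + 188.216.164.16/28 (H2) depth=28
  ? 239.166.204.102  path d0:-→d1:-→d2:-→d3:-→d4:-→d5:-→d6:-→d7:-→d8:-→d9:-→d10:-→d11:-→d12:-→d13:-→d14:-→d15:-→d16:-→d17:-→d18:-→d19:-→d20:-→d21:-→d22:-→d23:H0  best=H0
  + 239.160.0.0/13 (H0) depth=13
  ? 72.221.187.202  path d0:-→d1:-→d2:-→d3:-→d4:-→d5:-→d6:-→d7:-→d8:-→d9:-→d10:-→d11:-→d12:-→d13:-→d14:-→d15:-→d16:-→d17:-→d18:-→d19:-→d20:-→d21:-→d22:-→d23:-→d24:H2→d25:-→d26:-→d27:-→d28:-→d29:H2  best=H2
  del 239.160.0.0/13 (clear depth 13)
  + 72.221.187.192/28 (H5) depth=28
  + 188.216.164.16/28 (H0) depth=28
  + 72.221.176.0/20 (H5) depth=20
  ? 239.166.204.11  path d0:-→d1:-→d2:-→d3:-→d4:-→d5:-→d6:-→d7:-→d8:-→d9:-→d10:-→d11:-→d12:-→d13:-→d14:-→d15:-→d16:-→d17:-→d18:-→d19:-→d20:-→d21:-→d22:-→d23:H0  best=H0
  del 72.221.187.200/29 (clear depth 29)
  + 0.0.0.0/0 (H0) depth=0
  ? 72.221.187.3  path d0:H0→d1:-→d2:-→d3:-→d4:-→d5:-→d6:-→d7:-→d8:-→d9:-→d10:-→d11:-→d12:-→d13:-→d14:-→d15:-→d16:-→d17:-→d18:-→d19:-→d20:H5→d21:-→d22:-→d23:-→d24:H2  best=H2
  + 239.166.0.0/16 (H6) depth=16
  del 0.0.0.0/0 (clear depth 0)
  ? 239.166.33.58  path d0:-→d1:-→d2:-→d3:-→d4:-→d5:-→d6:-→d7:-→d8:-→d9:-→d10:-→d11:-→d12:-→d13:-→d14:-→d15:-→d16:H6  best=H6
  + 188.216.164.0/26 (H2) depth=26
  + 184.0.0.0/5 (H6) depth=5
  ? 184.0.0.24  path d0:-→d1:-→d2:-→d3:-→d4:-→d5:H6  best=H6
  del 184.0.0.0/5 (clear depth 5)
  ? 188.216.164.16  path d0:-→d1:-→d2:-→d3:-→d4:-→d5:-→d6:-→d7:-→d8:-→d9:-→d10:-→d11:-→d12:-→d13:-→d14:-→d15:-→d16:-→d17:-→d18:-→d19:-→d20:-→d21:-→d22:-→d23:-→d24:-→d25:-→d26:H2→d27:-→d28:H0  best=H0
  ? 188.216.164.17  path d0:-→d1:-→d2:-→d3:-→d4:-→d5:-→d6:-→d7:-→d8:-→d9:-→d10:-→d11:-→d12:-→d13:-→d14:-→d15:-→d16:-→d17:-→d18:-→d19:-→d20:-→d21:-→d22:-→d23:-→d24:-→d25:-→d26:H2→d27:-→d28:H0  best=H0
  + 239.166.128.0/17 (H1) depth=17
  + 72.221.187.0/24 (H3) depth=24
  ? 72.221.187.1  path d0:-→d1:-→d2:-→d3:-→d4:-→d5:-→d6:-→d7:-→d8:-→d9:-→d10:-→d11:-→d12:-→d13:-→d14:-→d15:-→d16:-→d17:-→d18:-→d19:-→d20:H5→d21:-→d22:-→d23:-→d24:H3  best=H3
  ? 239.166.1.159  path d0:-→d1:-→d2:-→d3:-→d4:-→d5:-→d6:-→d7:-→d8:-→d9:-→d10:-→d11:-→d12:-→d13:-→d14:-→d15:-→d16:H6  best=H6
  ? 72.221.187.105  path d0:-→d1:-→d2:-→d3:-→d4:-→d5:-→d6:-→d7:-→d8:-→d9:-→d10:-→d11:-→d12:-→d13:-→d14:-→d15:-→d16:-→d17:-→d18:-→d19:-→d20:H5→d21:-→d22:-→d23:-→d24:H3  best=H3
  ? 239.166.128.6  path d0:-→d1:-→d2:-→d3:-→d4:-→d5:-→d6:-→d7:-→d8:-→d9:-→d10:-→d11:-→d12:-→d13:-→d14:-→d15:-→d16:H6→d17:H1  best=H1
  ? 239.166.128.49  path d0:-→d1:-→d2:-→d3:-→d4:-→d5:-→d6:-→d7:-→d8:-→d9:-→d10:-→d11:-→d12:-→d13:-→d14:-→d15:-→d16:H6→d17:H1  best=H1
  del 239.166.0.0/16 (clear depth 16)
  + 188.216.164.0/26 (H0) depth=26

== LOOKUPS ==
["H0","H2","H0","H2","H0","H2","H6","H6","H0","H0","H3","H6","H3","H1","H1"]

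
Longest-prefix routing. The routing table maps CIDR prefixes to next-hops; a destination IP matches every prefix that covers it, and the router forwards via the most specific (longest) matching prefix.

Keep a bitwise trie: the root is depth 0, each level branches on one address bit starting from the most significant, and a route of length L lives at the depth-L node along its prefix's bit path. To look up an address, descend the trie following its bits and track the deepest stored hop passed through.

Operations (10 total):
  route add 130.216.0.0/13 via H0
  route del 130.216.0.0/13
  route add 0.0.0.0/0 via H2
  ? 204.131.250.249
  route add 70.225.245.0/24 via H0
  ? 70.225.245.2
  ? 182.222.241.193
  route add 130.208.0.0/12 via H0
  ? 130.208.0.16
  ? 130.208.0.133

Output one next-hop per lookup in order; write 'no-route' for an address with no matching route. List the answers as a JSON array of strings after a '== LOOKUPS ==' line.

Process each operation:
  + 130.216.0.0/13 (H0) depth=13
  - 130.216.0.0/13 clear@13
  + 0.0.0.0/0 (H2) depth=0
  ? 204.131.250.249  path d0:H2→d1:-  best=H2
  + 70.225.245.0/24 (H0) depth=24
  ? 70.225.245.2  path d0:H2→d1:-→d2:-→d3:-→d4:-→d5:-→d6:-→d7:-→d8:-→d9:-→d10:-→d11:-→d12:-→d13:-→d14:-→d15:-→d16:-→d17:-→d18:-→d19:-→d20:-→d21:-→d22:-→d23:-→d24:H0  best=H0
  ? 182.222.241.193  path d0:H2→d1:-→d2:-  best=H2
  + 130.208.0.0/12 (H0) depth=12
  ? 130.208.0.16  path d0:H2→d1:-→d2:-→d3:-→d4:-→d5:-→d6:-→d7:-→d8:-→d9:-→d10:-→d11:-→d12:H0  best=H0
  ? 130.208.0.133  path d0:H2→d1:-→d2:-→d3:-→d4:-→d5:-→d6:-→d7:-→d8:-→d9:-→d10:-→d11:-→d12:H0  best=H0

== LOOKUPS ==
["H2","H0","H2","H0","H0"]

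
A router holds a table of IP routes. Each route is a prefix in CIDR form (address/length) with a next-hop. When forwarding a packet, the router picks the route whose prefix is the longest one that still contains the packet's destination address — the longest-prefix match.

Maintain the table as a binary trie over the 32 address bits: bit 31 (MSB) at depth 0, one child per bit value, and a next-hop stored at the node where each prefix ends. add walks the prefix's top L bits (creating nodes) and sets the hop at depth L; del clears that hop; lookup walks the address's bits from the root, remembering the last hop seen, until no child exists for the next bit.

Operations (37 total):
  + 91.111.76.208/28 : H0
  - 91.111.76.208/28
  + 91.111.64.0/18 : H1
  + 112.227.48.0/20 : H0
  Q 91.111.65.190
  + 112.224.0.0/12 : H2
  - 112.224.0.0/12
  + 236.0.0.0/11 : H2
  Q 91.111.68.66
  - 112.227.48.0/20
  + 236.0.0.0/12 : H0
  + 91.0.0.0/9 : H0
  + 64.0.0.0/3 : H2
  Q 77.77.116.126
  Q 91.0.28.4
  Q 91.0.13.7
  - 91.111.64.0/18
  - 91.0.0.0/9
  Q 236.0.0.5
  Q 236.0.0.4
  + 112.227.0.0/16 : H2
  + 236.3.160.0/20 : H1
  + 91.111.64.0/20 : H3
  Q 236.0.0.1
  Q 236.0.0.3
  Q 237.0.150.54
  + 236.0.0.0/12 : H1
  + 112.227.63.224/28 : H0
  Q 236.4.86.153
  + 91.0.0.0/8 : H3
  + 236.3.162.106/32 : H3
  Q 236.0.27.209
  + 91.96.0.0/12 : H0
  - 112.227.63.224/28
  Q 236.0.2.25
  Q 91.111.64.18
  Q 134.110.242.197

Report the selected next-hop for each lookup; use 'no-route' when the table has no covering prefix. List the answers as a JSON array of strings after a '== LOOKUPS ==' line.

Process each operation:
  add 91.111.76.208/28 -> H0 at depth 28
  del 91.111.76.208/28 (clear depth 28)
  add 91.111.64.0/18 -> H1 at depth 18
  add 112.227.48.0/20 -> H0 at depth 20
  lookup 91.111.65.190: bits 01011011011011110100 walk d0:-→d1:-→d2:-→d3:-→d4:-→d5:-→d6:-→d7:-→d8:-→d9:-→d10:-→d11:-→d12:-→d13:-→d14:-→d15:-→d16:-→d17:-→d18:H1→d19:-→d20:- -> H1
  add 112.224.0.0/12 -> H2 at depth 12
  del 112.224.0.0/12 (clear depth 12)
  add 236.0.0.0/11 -> H2 at depth 11
  lookup 91.111.68.66: bits 01011011011011110100 walk d0:-→d1:-→d2:-→d3:-→d4:-→d5:-→d6:-→d7:-→d8:-→d9:-→d10:-→d11:-→d12:-→d13:-→d14:-→d15:-→d16:-→d17:-→d18:H1→d19:-→d20:- -> H1
  del 112.227.48.0/20 (clear depth 20)
  add 236.0.0.0/12 -> H0 at depth 12
  add 91.0.0.0/9 -> H0 at depth 9
  add 64.0.0.0/3 -> H2 at depth 3
  lookup 77.77.116.126: bits 010 walk d0:-→d1:-→d2:-→d3:H2 -> H2
  lookup 91.0.28.4: bits 010110110 walk d0:-→d1:-→d2:-→d3:H2→d4:-→d5:-→d6:-→d7:-→d8:-→d9:H0 -> H0
  lookup 91.0.13.7: bits 010110110 walk d0:-→d1:-→d2:-→d3:H2→d4:-→d5:-→d6:-→d7:-→d8:-→d9:H0 -> H0
  del 91.111.64.0/18 (clear depth 18)
  del 91.0.0.0/9 (clear depth 9)
  lookup 236.0.0.5: bits 111011000000 walk d0:-→d1:-→d2:-→d3:-→d4:-→d5:-→d6:-→d7:-→d8:-→d9:-→d10:-→d11:H2→d12:H0 -> H0
  lookup 236.0.0.4: bits 111011000000 walk d0:-→d1:-→d2:-→d3:-→d4:-→d5:-→d6:-→d7:-→d8:-→d9:-→d10:-→d11:H2→d12:H0 -> H0
  add 112.227.0.0/16 -> H2 at depth 16
  add 236.3.160.0/20 -> H1 at depth 20
  add 91.111.64.0/20 -> H3 at depth 20
  lookup 236.0.0.1: bits 11101100000000 walk d0:-→d1:-→d2:-→d3:-→d4:-→d5:-→d6:-→d7:-→d8:-→d9:-→d10:-→d11:H2→d12:H0→d13:-→d14:- -> H0
  lookup 236.0.0.3: bits 11101100000000 walk d0:-→d1:-→d2:-→d3:-→d4:-→d5:-→d6:-→d7:-→d8:-→d9:-→d10:-→d11:H2→d12:H0→d13:-→d14:- -> H0
  lookup 237.0.150.54: bits 1110110 walk d0:-→d1:-→d2:-→d3:-→d4:-→d5:-→d6:-→d7:- -> no-route
  add 236.0.0.0/12 -> H1 at depth 12
  add 112.227.63.224/28 -> H0 at depth 28
  lookup 236.4.86.153: bits 1110110000000 walk d0:-→d1:-→d2:-→d3:-→d4:-→d5:-→d6:-→d7:-→d8:-→d9:-→d10:-→d11:H2→d12:H1→d13:- -> H1
  add 91.0.0.0/8 -> H3 at depth 8
  add 236.3.162.106/32 -> H3 at depth 32
  lookup 236.0.27.209: bits 11101100000000 walk d0:-→d1:-→d2:-→d3:-→d4:-→d5:-→d6:-→d7:-→d8:-→d9:-→d10:-→d11:H2→d12:H1→d13:-→d14:- -> H1
  add 91.96.0.0/12 -> H0 at depth 12
  del 112.227.63.224/28 (clear depth 28)
  lookup 236.0.2.25: bits 11101100000000 walk d0:-→d1:-→d2:-→d3:-→d4:-→d5:-→d6:-→d7:-→d8:-→d9:-→d10:-→d11:H2→d12:H1→d13:-→d14:- -> H1
  lookup 91.111.64.18: bits 01011011011011110100 walk d0:-→d1:-→d2:-→d3:H2→d4:-→d5:-→d6:-→d7:-→d8:H3→d9:-→d10:-→d11:-→d12:H0→d13:-→d14:-→d15:-→d16:-→d17:-→d18:-→d19:-→d20:H3 -> H3
  lookup 134.110.242.197: bits 1 walk d0:-→d1:- -> no-route

== LOOKUPS ==
["H1","H1","H2","H0","H0","H0","H0","H0","H0","no-route","H1","H1","H1","H3","no-route"]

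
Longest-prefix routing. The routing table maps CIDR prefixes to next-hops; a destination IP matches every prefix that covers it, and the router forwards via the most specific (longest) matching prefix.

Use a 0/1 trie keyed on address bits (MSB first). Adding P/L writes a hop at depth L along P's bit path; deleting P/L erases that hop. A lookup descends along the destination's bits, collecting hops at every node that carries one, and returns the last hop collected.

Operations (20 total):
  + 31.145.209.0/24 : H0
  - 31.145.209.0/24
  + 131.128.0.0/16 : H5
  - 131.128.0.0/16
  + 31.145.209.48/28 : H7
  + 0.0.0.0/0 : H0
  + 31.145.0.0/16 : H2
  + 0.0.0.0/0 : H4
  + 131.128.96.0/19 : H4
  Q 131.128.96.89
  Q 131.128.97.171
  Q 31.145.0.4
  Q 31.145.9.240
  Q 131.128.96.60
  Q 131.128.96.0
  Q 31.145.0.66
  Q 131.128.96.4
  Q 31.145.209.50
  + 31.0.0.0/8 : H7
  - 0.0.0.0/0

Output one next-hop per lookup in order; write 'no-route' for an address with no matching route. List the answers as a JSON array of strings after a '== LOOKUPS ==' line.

Process each operation:
  add 31.145.209.0/24 -> H0 at depth 24
  del 31.145.209.0/24 (clear depth 24)
  add 131.128.0.0/16 -> H5 at depth 16
  del 131.128.0.0/16 (clear depth 16)
  add 31.145.209.48/28 -> H7 at depth 28
  add 0.0.0.0/0 -> H0 at depth 0
  add 31.145.0.0/16 -> H2 at depth 16
  add 0.0.0.0/0 -> H4 at depth 0
  add 131.128.96.0/19 -> H4 at depth 19
  ? 131.128.96.89  path d0:H4→d1:-→d2:-→d3:-→d4:-→d5:-→d6:-→d7:-→d8:-→d9:-→d10:-→d11:-→d12:-→d13:-→d14:-→d15:-→d16:-→d17:-→d18:-→d19:H4  best=H4
  ? 131.128.97.171  path d0:H4→d1:-→d2:-→d3:-→d4:-→d5:-→d6:-→d7:-→d8:-→d9:-→d10:-→d11:-→d12:-→d13:-→d14:-→d15:-→d16:-→d17:-→d18:-→d19:H4  best=H4
  ? 31.145.0.4  path d0:H4→d1:-→d2:-→d3:-→d4:-→d5:-→d6:-→d7:-→d8:-→d9:-→d10:-→d11:-→d12:-→d13:-→d14:-→d15:-→d16:H2  best=H2
  ? 31.145.9.240  path d0:H4→d1:-→d2:-→d3:-→d4:-→d5:-→d6:-→d7:-→d8:-→d9:-→d10:-→d11:-→d12:-→d13:-→d14:-→d15:-→d16:H2  best=H2
  ? 131.128.96.60  path d0:H4→d1:-→d2:-→d3:-→d4:-→d5:-→d6:-→d7:-→d8:-→d9:-→d10:-→d11:-→d12:-→d13:-→d14:-→d15:-→d16:-→d17:-→d18:-→d19:H4  best=H4
  ? 131.128.96.0  path d0:H4→d1:-→d2:-→d3:-→d4:-→d5:-→d6:-→d7:-→d8:-→d9:-→d10:-→d11:-→d12:-→d13:-→d14:-→d15:-→d16:-→d17:-→d18:-→d19:H4  best=H4
  ? 31.145.0.66  path d0:H4→d1:-→d2:-→d3:-→d4:-→d5:-→d6:-→d7:-→d8:-→d9:-→d10:-→d11:-→d12:-→d13:-→d14:-→d15:-→d16:H2  best=H2
  ? 131.128.96.4  path d0:H4→d1:-→d2:-→d3:-→d4:-→d5:-→d6:-→d7:-→d8:-→d9:-→d10:-→d11:-→d12:-→d13:-→d14:-→d15:-→d16:-→d17:-→d18:-→d19:H4  best=H4
  ? 31.145.209.50  path d0:H4→d1:-→d2:-→d3:-→d4:-→d5:-→d6:-→d7:-→d8:-→d9:-→d10:-→d11:-→d12:-→d13:-→d14:-→d15:-→d16:H2→d17:-→d18:-→d19:-→d20:-→d21:-→d22:-→d23:-→d24:-→d25:-→d26:-→d27:-→d28:H7  best=H7
  add 31.0.0.0/8 -> H7 at depth 8
  del 0.0.0.0/0 (clear depth 0)

== LOOKUPS ==
["H4","H4","H2","H2","H4","H4","H2","H4","H7"]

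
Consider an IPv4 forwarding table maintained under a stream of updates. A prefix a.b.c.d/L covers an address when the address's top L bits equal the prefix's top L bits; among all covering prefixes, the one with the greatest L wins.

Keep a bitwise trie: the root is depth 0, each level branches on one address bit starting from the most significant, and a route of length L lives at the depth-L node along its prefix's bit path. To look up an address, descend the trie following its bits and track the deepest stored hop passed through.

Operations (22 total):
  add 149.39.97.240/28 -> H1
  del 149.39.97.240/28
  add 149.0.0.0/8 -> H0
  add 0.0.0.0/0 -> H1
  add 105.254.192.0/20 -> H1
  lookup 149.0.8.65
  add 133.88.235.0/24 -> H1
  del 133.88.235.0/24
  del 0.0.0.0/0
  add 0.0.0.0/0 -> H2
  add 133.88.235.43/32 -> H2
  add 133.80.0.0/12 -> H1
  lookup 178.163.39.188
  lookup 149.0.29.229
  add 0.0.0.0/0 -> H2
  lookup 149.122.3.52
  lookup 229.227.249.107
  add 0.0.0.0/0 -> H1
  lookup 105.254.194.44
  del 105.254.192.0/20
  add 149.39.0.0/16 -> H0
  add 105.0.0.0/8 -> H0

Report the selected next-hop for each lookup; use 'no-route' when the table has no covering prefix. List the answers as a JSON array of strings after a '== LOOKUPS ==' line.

Apply in order:
  + 149.39.97.240/28 (H1) depth=28
  del 149.39.97.240/28 (clear depth 28)
  + 149.0.0.0/8 (H0) depth=8
  + 0.0.0.0/0 (H1) depth=0
  + 105.254.192.0/20 (H1) depth=20
  ? 149.0.8.65  path d0:H1→d1:-→d2:-→d3:-→d4:-→d5:-→d6:-→d7:-→d8:H0→d9:-→d10:-  best=H0
  + 133.88.235.0/24 (H1) depth=24
  del 133.88.235.0/24 (clear depth 24)
  del 0.0.0.0/0 (clear depth 0)
  + 0.0.0.0/0 (H2) depth=0
  + 133.88.235.43/32 (H2) depth=32
  + 133.80.0.0/12 (H1) depth=12
  ? 178.163.39.188  path d0:H2→d1:-→d2:-  best=H2
  ? 149.0.29.229  path d0:H2→d1:-→d2:-→d3:-→d4:-→d5:-→d6:-→d7:-→d8:H0→d9:-→d10:-  best=H0
  + 0.0.0.0/0 (H2) depth=0
  ? 149.122.3.52  path d0:H2→d1:-→d2:-→d3:-→d4:-→d5:-→d6:-→d7:-→d8:H0→d9:-  best=H0
  ? 229.227.249.107  path d0:H2→d1:-  best=H2
  + 0.0.0.0/0 (H1) depth=0
  ? 105.254.194.44  path d0:H1→d1:-→d2:-→d3:-→d4:-→d5:-→d6:-→d7:-→d8:-→d9:-→d10:-→d11:-→d12:-→d13:-→d14:-→d15:-→d16:-→d17:-→d18:-→d19:-→d20:H1  best=H1
  del 105.254.192.0/20 (clear depth 20)
  + 149.39.0.0/16 (H0) depth=16
  + 105.0.0.0/8 (H0) depth=8

== LOOKUPS ==
["H0","H2","H0","H0","H2","H1"]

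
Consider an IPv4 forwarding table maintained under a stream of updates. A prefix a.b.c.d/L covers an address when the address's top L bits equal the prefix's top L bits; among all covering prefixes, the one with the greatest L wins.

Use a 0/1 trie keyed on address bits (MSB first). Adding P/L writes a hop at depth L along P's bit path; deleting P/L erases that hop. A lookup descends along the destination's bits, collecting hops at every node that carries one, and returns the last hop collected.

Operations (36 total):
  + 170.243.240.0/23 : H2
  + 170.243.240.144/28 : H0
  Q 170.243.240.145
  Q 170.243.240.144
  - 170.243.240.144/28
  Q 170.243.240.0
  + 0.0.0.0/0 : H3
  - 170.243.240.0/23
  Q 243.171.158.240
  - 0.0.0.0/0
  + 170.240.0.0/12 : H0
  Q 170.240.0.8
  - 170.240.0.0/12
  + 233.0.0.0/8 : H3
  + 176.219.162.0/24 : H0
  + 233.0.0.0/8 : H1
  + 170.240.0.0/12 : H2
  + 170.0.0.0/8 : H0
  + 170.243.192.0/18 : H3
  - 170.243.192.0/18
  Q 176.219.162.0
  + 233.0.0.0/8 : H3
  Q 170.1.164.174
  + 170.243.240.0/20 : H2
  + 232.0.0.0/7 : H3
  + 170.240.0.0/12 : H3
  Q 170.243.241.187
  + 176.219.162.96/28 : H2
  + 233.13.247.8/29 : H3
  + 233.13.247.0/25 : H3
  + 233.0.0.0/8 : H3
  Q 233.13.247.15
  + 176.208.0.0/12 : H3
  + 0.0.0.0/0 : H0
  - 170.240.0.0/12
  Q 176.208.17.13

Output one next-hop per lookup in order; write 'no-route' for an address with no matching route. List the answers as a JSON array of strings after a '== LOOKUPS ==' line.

Process each operation:
  + 170.243.240.0/23 (H2) depth=23
  + 170.243.240.144/28 (H0) depth=28
  lookup 170.243.240.145: bits 1010101011110011111100001001 walk d0:-→d1:-→d2:-→d3:-→d4:-→d5:-→d6:-→d7:-→d8:-→d9:-→d10:-→d11:-→d12:-→d13:-→d14:-→d15:-→d16:-→d17:-→d18:-→d19:-→d20:-→d21:-→d22:-→d23:H2→d24:-→d25:-→d26:-→d27:-→d28:H0 -> H0
  lookup 170.243.240.144: bits 1010101011110011111100001001 walk d0:-→d1:-→d2:-→d3:-→d4:-→d5:-→d6:-→d7:-→d8:-→d9:-→d10:-→d11:-→d12:-→d13:-→d14:-→d15:-→d16:-→d17:-→d18:-→d19:-→d20:-→d21:-→d22:-→d23:H2→d24:-→d25:-→d26:-→d27:-→d28:H0 -> H0
  del 170.243.240.144/28 (clear depth 28)
  lookup 170.243.240.0: bits 101010101111001111110000 walk d0:-→d1:-→d2:-→d3:-→d4:-→d5:-→d6:-→d7:-→d8:-→d9:-→d10:-→d11:-→d12:-→d13:-→d14:-→d15:-→d16:-→d17:-→d18:-→d19:-→d20:-→d21:-→d22:-→d23:H2→d24:- -> H2
  + 0.0.0.0/0 (H3) depth=0
  del 170.243.240.0/23 (clear depth 23)
  lookup 243.171.158.240: bits 1 walk d0:H3→d1:- -> H3
  del 0.0.0.0/0 (clear depth 0)
  + 170.240.0.0/12 (H0) depth=12
  lookup 170.240.0.8: bits 10101010111100 walk d0:-→d1:-→d2:-→d3:-→d4:-→d5:-→d6:-→d7:-→d8:-→d9:-→d10:-→d11:-→d12:H0→d13:-→d14:- -> H0
  del 170.240.0.0/12 (clear depth 12)
  + 233.0.0.0/8 (H3) depth=8
  + 176.219.162.0/24 (H0) depth=24
  + 233.0.0.0/8 (H1) depth=8
  + 170.240.0.0/12 (H2) depth=12
  + 170.0.0.0/8 (H0) depth=8
  + 170.243.192.0/18 (H3) depth=18
  del 170.243.192.0/18 (clear depth 18)
  lookup 176.219.162.0: bits 101100001101101110100010 walk d0:-→d1:-→d2:-→d3:-→d4:-→d5:-→d6:-→d7:-→d8:-→d9:-→d10:-→d11:-→d12:-→d13:-→d14:-→d15:-→d16:-→d17:-→d18:-→d19:-→d20:-→d21:-→d22:-→d23:-→d24:H0 -> H0
  + 233.0.0.0/8 (H3) depth=8
  lookup 170.1.164.174: bits 10101010 walk d0:-→d1:-→d2:-→d3:-→d4:-→d5:-→d6:-→d7:-→d8:H0 -> H0
  + 170.243.240.0/20 (H2) depth=20
  + 232.0.0.0/7 (H3) depth=7
  + 170.240.0.0/12 (H3) depth=12
  lookup 170.243.241.187: bits 10101010111100111111000 walk d0:-→d1:-→d2:-→d3:-→d4:-→d5:-→d6:-→d7:-→d8:H0→d9:-→d10:-→d11:-→d12:H3→d13:-→d14:-→d15:-→d16:-→d17:-→d18:-→d19:-→d20:H2→d21:-→d22:-→d23:- -> H2
  + 176.219.162.96/28 (H2) depth=28
  + 233.13.247.8/29 (H3) depth=29
  + 233.13.247.0/25 (H3) depth=25
  + 233.0.0.0/8 (H3) depth=8
  lookup 233.13.247.15: bits 11101001000011011111011100001 walk d0:-→d1:-→d2:-→d3:-→d4:-→d5:-→d6:-→d7:H3→d8:H3→d9:-→d10:-→d11:-→d12:-→d13:-→d14:-→d15:-→d16:-→d17:-→d18:-→d19:-→d20:-→d21:-→d22:-→d23:-→d24:-→d25:H3→d26:-→d27:-→d28:-→d29:H3 -> H3
  + 176.208.0.0/12 (H3) depth=12
  + 0.0.0.0/0 (H0) depth=0
  del 170.240.0.0/12 (clear depth 12)
  lookup 176.208.17.13: bits 101100001101 walk d0:H0→d1:-→d2:-→d3:-→d4:-→d5:-→d6:-→d7:-→d8:-→d9:-→d10:-→d11:-→d12:H3 -> H3

== LOOKUPS ==
["H0","H0","H2","H3","H0","H0","H0","H2","H3","H3"]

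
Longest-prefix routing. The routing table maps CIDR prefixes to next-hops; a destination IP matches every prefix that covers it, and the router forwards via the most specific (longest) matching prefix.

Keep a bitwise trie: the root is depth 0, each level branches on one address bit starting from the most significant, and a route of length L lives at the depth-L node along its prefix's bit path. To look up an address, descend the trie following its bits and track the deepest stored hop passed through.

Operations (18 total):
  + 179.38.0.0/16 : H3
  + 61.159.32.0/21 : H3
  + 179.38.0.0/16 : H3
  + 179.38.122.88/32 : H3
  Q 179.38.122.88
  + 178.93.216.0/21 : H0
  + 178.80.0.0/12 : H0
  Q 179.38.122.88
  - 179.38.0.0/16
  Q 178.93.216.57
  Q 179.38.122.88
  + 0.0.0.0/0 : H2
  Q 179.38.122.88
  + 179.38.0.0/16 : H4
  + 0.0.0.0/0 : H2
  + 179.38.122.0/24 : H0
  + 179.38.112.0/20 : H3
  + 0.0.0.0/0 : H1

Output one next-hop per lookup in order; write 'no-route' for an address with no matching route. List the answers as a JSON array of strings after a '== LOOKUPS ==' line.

Process each operation:
  + 179.38.0.0/16 (H3) depth=16
  + 61.159.32.0/21 (H3) depth=21
  + 179.38.0.0/16 (H3) depth=16
  + 179.38.122.88/32 (H3) depth=32
  Q 179.38.122.88: descend 10110011001001100111101001011000 ; hops seen [H3,H3] ; pick H3
  + 178.93.216.0/21 (H0) depth=21
  + 178.80.0.0/12 (H0) depth=12
  Q 179.38.122.88: descend 10110011001001100111101001011000 ; hops seen [H3,H3] ; pick H3
  del 179.38.0.0/16 (clear depth 16)
  Q 178.93.216.57: descend 101100100101110111011 ; hops seen [H0,H0] ; pick H0
  Q 179.38.122.88: descend 10110011001001100111101001011000 ; hops seen [H3] ; pick H3
  + 0.0.0.0/0 (H2) depth=0
  Q 179.38.122.88: descend 10110011001001100111101001011000 ; hops seen [H2,H3] ; pick H3
  + 179.38.0.0/16 (H4) depth=16
  + 0.0.0.0/0 (H2) depth=0
  + 179.38.122.0/24 (H0) depth=24
  + 179.38.112.0/20 (H3) depth=20
  + 0.0.0.0/0 (H1) depth=0

== LOOKUPS ==
["H3","H3","H0","H3","H3"]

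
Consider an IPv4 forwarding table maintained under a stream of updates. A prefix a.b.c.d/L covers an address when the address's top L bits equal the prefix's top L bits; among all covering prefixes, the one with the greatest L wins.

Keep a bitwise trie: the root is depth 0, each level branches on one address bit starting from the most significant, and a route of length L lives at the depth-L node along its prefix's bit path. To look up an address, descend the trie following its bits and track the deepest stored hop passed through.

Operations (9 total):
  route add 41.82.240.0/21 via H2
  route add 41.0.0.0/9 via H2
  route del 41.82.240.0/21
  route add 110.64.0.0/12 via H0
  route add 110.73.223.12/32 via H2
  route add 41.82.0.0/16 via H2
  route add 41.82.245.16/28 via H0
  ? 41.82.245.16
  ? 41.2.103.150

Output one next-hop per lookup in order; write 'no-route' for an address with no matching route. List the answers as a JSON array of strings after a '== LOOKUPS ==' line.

Apply in order:
  add 41.82.240.0/21 -> H2 at depth 21
  add 41.0.0.0/9 -> H2 at depth 9
  - 41.82.240.0/21 clear@21
  add 110.64.0.0/12 -> H0 at depth 12
  add 110.73.223.12/32 -> H2 at depth 32
  add 41.82.0.0/16 -> H2 at depth 16
  add 41.82.245.16/28 -> H0 at depth 28
  lookup 41.82.245.16: bits 0010100101010010111101010001 walk d0:-→d1:-→d2:-→d3:-→d4:-→d5:-→d6:-→d7:-→d8:-→d9:H2→d10:-→d11:-→d12:-→d13:-→d14:-→d15:-→d16:H2→d17:-→d18:-→d19:-→d20:-→d21:-→d22:-→d23:-→d24:-→d25:-→d26:-→d27:-→d28:H0 -> H0
  lookup 41.2.103.150: bits 001010010 walk d0:-→d1:-→d2:-→d3:-→d4:-→d5:-→d6:-→d7:-→d8:-→d9:H2 -> H2

== LOOKUPS ==
["H0","H2"]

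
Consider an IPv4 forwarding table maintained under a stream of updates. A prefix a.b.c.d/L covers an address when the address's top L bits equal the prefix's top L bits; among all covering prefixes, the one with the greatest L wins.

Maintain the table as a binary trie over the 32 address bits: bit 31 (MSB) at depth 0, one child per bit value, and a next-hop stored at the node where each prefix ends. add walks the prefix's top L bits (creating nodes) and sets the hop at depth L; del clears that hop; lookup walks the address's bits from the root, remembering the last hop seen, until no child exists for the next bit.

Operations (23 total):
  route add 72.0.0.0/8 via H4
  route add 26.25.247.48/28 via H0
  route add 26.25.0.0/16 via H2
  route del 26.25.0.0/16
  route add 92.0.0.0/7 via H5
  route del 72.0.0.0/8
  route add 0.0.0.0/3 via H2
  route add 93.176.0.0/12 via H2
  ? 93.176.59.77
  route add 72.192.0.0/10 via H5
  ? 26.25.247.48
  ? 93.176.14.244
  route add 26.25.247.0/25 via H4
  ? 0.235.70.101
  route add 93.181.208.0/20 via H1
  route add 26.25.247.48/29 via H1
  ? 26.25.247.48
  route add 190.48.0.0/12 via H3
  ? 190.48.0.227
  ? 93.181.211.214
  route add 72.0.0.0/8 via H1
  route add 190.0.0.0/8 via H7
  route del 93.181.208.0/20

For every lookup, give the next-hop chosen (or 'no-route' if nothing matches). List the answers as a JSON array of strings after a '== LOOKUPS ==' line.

Apply in order:
  add 72.0.0.0/8 -> H4 at depth 8
  add 26.25.247.48/28 -> H0 at depth 28
  add 26.25.0.0/16 -> H2 at depth 16
  del 26.25.0.0/16 (clear depth 16)
  add 92.0.0.0/7 -> H5 at depth 7
  del 72.0.0.0/8 (clear depth 8)
  add 0.0.0.0/3 -> H2 at depth 3
  add 93.176.0.0/12 -> H2 at depth 12
  ? 93.176.59.77  path d0:-→d1:-→d2:-→d3:-→d4:-→d5:-→d6:-→d7:H5→d8:-→d9:-→d10:-→d11:-→d12:H2  best=H2
  add 72.192.0.0/10 -> H5 at depth 10
  ? 26.25.247.48  path d0:-→d1:-→d2:-→d3:H2→d4:-→d5:-→d6:-→d7:-→d8:-→d9:-→d10:-→d11:-→d12:-→d13:-→d14:-→d15:-→d16:-→d17:-→d18:-→d19:-→d20:-→d21:-→d22:-→d23:-→d24:-→d25:-→d26:-→d27:-→d28:H0  best=H0
  ? 93.176.14.244  path d0:-→d1:-→d2:-→d3:-→d4:-→d5:-→d6:-→d7:H5→d8:-→d9:-→d10:-→d11:-→d12:H2  best=H2
  add 26.25.247.0/25 -> H4 at depth 25
  ? 0.235.70.101  path d0:-→d1:-→d2:-→d3:H2  best=H2
  add 93.181.208.0/20 -> H1 at depth 20
  add 26.25.247.48/29 -> H1 at depth 29
  ? 26.25.247.48  path d0:-→d1:-→d2:-→d3:H2→d4:-→d5:-→d6:-→d7:-→d8:-→d9:-→d10:-→d11:-→d12:-→d13:-→d14:-→d15:-→d16:-→d17:-→d18:-→d19:-→d20:-→d21:-→d22:-→d23:-→d24:-→d25:H4→d26:-→d27:-→d28:H0→d29:H1  best=H1
  add 190.48.0.0/12 -> H3 at depth 12
  ? 190.48.0.227  path d0:-→d1:-→d2:-→d3:-→d4:-→d5:-→d6:-→d7:-→d8:-→d9:-→d10:-→d11:-→d12:H3  best=H3
  ? 93.181.211.214  path d0:-→d1:-→d2:-→d3:-→d4:-→d5:-→d6:-→d7:H5→d8:-→d9:-→d10:-→d11:-→d12:H2→d13:-→d14:-→d15:-→d16:-→d17:-→d18:-→d19:-→d20:H1  best=H1
  add 72.0.0.0/8 -> H1 at depth 8
  add 190.0.0.0/8 -> H7 at depth 8
  del 93.181.208.0/20 (clear depth 20)

== LOOKUPS ==
["H2","H0","H2","H2","H1","H3","H1"]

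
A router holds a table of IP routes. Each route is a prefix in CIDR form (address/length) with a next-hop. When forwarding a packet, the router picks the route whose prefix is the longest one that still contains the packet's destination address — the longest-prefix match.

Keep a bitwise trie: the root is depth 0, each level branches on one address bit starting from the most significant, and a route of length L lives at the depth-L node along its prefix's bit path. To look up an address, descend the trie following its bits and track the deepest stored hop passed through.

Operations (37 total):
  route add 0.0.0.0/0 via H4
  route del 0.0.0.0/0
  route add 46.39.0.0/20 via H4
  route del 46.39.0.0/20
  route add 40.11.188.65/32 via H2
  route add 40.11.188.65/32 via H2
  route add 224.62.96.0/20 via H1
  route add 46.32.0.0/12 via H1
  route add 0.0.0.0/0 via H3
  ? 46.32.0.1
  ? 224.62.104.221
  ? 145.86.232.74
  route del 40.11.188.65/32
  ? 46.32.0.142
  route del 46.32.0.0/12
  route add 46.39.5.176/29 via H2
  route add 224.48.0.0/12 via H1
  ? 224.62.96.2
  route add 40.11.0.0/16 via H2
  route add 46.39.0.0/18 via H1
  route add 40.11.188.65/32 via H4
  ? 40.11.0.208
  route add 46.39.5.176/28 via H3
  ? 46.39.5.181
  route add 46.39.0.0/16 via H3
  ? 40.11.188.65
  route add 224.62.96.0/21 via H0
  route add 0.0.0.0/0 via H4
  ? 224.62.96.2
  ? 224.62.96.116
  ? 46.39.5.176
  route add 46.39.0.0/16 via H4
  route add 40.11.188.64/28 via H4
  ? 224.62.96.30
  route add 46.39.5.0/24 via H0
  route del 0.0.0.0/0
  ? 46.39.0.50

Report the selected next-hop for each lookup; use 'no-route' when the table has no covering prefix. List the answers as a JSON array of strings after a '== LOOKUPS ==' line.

Apply in order:
  add 0.0.0.0/0 -> H4 at depth 0
  del 0.0.0.0/0 (clear depth 0)
  add 46.39.0.0/20 -> H4 at depth 20
  del 46.39.0.0/20 (clear depth 20)
  add 40.11.188.65/32 -> H2 at depth 32
  add 40.11.188.65/32 -> H2 at depth 32
  add 224.62.96.0/20 -> H1 at depth 20
  add 46.32.0.0/12 -> H1 at depth 12
  add 0.0.0.0/0 -> H3 at depth 0
  Q 46.32.0.1: descend 0010111000100 ; hops seen [H3,H1] ; pick H1
  Q 224.62.104.221: descend 11100000001111100110 ; hops seen [H3,H1] ; pick H1
  Q 145.86.232.74: descend 1 ; hops seen [H3] ; pick H3
  del 40.11.188.65/32 (clear depth 32)
  Q 46.32.0.142: descend 0010111000100 ; hops seen [H3,H1] ; pick H1
  del 46.32.0.0/12 (clear depth 12)
  add 46.39.5.176/29 -> H2 at depth 29
  add 224.48.0.0/12 -> H1 at depth 12
  Q 224.62.96.2: descend 11100000001111100110 ; hops seen [H3,H1,H1] ; pick H1
  add 40.11.0.0/16 -> H2 at depth 16
  add 46.39.0.0/18 -> H1 at depth 18
  add 40.11.188.65/32 -> H4 at depth 32
  Q 40.11.0.208: descend 0010100000001011 ; hops seen [H3,H2] ; pick H2
  add 46.39.5.176/28 -> H3 at depth 28
  Q 46.39.5.181: descend 00101110001001110000010110110 ; hops seen [H3,H1,H3,H2] ; pick H2
  add 46.39.0.0/16 -> H3 at depth 16
  Q 40.11.188.65: descend 00101000000010111011110001000001 ; hops seen [H3,H2,H4] ; pick H4
  add 224.62.96.0/21 -> H0 at depth 21
  add 0.0.0.0/0 -> H4 at depth 0
  Q 224.62.96.2: descend 111000000011111001100 ; hops seen [H4,H1,H1,H0] ; pick H0
  Q 224.62.96.116: descend 111000000011111001100 ; hops seen [H4,H1,H1,H0] ; pick H0
  Q 46.39.5.176: descend 00101110001001110000010110110 ; hops seen [H4,H3,H1,H3,H2] ; pick H2
  add 46.39.0.0/16 -> H4 at depth 16
  add 40.11.188.64/28 -> H4 at depth 28
  Q 224.62.96.30: descend 111000000011111001100 ; hops seen [H4,H1,H1,H0] ; pick H0
  add 46.39.5.0/24 -> H0 at depth 24
  del 0.0.0.0/0 (clear depth 0)
  Q 46.39.0.50: descend 001011100010011100000 ; hops seen [H4,H1] ; pick H1

== LOOKUPS ==
["H1","H1","H3","H1","H1","H2","H2","H4","H0","H0","H2","H0","H1"]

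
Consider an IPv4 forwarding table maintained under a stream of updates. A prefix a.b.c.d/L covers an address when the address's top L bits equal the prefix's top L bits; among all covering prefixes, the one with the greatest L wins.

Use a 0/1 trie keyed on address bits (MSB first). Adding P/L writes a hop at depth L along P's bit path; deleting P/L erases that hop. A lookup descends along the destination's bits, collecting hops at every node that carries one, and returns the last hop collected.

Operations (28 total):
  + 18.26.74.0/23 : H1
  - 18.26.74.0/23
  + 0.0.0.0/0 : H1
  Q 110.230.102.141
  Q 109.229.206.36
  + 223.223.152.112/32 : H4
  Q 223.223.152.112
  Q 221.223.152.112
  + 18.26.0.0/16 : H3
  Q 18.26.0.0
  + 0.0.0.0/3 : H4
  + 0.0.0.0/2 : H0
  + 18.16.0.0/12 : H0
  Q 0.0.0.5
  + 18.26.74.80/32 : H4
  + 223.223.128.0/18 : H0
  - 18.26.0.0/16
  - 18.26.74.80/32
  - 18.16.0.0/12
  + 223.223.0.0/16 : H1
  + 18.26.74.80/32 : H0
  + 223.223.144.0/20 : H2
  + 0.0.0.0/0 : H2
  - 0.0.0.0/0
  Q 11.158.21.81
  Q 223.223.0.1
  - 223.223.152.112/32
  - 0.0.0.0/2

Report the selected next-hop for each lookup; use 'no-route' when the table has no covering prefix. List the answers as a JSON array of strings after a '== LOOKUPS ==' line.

Process each operation:
  add 18.26.74.0/23 -> H1 at depth 23
  - 18.26.74.0/23 clear@23
  add 0.0.0.0/0 -> H1 at depth 0
  Q 110.230.102.141: descend 0 ; hops seen [H1] ; pick H1
  Q 109.229.206.36: descend 0 ; hops seen [H1] ; pick H1
  add 223.223.152.112/32 -> H4 at depth 32
  Q 223.223.152.112: descend 11011111110111111001100001110000 ; hops seen [H1,H4] ; pick H4
  Q 221.223.152.112: descend 110111 ; hops seen [H1] ; pick H1
  add 18.26.0.0/16 -> H3 at depth 16
  Q 18.26.0.0: descend 00010010000110100 ; hops seen [H1,H3] ; pick H3
  add 0.0.0.0/3 -> H4 at depth 3
  add 0.0.0.0/2 -> H0 at depth 2
  add 18.16.0.0/12 -> H0 at depth 12
  Q 0.0.0.5: descend 000 ; hops seen [H1,H0,H4] ; pick H4
  add 18.26.74.80/32 -> H4 at depth 32
  add 223.223.128.0/18 -> H0 at depth 18
  - 18.26.0.0/16 clear@16
  - 18.26.74.80/32 clear@32
  - 18.16.0.0/12 clear@12
  add 223.223.0.0/16 -> H1 at depth 16
  add 18.26.74.80/32 -> H0 at depth 32
  add 223.223.144.0/20 -> H2 at depth 20
  add 0.0.0.0/0 -> H2 at depth 0
  - 0.0.0.0/0 clear@0
  Q 11.158.21.81: descend 000 ; hops seen [H0,H4] ; pick H4
  Q 223.223.0.1: descend 1101111111011111 ; hops seen [H1] ; pick H1
  - 223.223.152.112/32 clear@32
  - 0.0.0.0/2 clear@2

== LOOKUPS ==
["H1","H1","H4","H1","H3","H4","H4","H1"]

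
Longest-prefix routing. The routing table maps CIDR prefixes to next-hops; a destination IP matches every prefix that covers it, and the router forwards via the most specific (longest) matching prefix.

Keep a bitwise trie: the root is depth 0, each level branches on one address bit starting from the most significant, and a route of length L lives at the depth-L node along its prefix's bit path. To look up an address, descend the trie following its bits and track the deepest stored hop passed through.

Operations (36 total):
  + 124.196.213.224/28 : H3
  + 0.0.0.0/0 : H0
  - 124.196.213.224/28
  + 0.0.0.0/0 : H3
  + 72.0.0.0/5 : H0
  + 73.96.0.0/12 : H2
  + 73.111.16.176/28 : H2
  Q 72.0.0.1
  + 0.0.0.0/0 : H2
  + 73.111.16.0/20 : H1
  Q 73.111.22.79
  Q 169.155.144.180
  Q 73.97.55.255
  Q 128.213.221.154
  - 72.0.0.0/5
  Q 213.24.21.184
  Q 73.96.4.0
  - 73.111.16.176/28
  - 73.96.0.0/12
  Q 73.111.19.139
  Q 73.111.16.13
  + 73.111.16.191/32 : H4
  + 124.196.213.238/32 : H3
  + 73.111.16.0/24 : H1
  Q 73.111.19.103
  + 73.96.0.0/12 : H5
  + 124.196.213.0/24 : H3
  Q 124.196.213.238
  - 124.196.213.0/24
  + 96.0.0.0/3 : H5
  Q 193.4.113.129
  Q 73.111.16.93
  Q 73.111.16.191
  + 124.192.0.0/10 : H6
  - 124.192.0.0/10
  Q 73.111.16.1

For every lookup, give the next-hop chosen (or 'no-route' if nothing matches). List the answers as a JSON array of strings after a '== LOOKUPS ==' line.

Trace:
  + 124.196.213.224/28 (H3) depth=28
  + 0.0.0.0/0 (H0) depth=0
  del 124.196.213.224/28 (clear depth 28)
  + 0.0.0.0/0 (H3) depth=0
  + 72.0.0.0/5 (H0) depth=5
  + 73.96.0.0/12 (H2) depth=12
  + 73.111.16.176/28 (H2) depth=28
  Q 72.0.0.1: descend 0100100 ; hops seen [H3,H0] ; pick H0
  + 0.0.0.0/0 (H2) depth=0
  + 73.111.16.0/20 (H1) depth=20
  Q 73.111.22.79: descend 010010010110111100010 ; hops seen [H2,H0,H2,H1] ; pick H1
  Q 169.155.144.180: descend ε ; hops seen [H2] ; pick H2
  Q 73.97.55.255: descend 010010010110 ; hops seen [H2,H0,H2] ; pick H2
  Q 128.213.221.154: descend ε ; hops seen [H2] ; pick H2
  del 72.0.0.0/5 (clear depth 5)
  Q 213.24.21.184: descend ε ; hops seen [H2] ; pick H2
  Q 73.96.4.0: descend 010010010110 ; hops seen [H2,H2] ; pick H2
  del 73.111.16.176/28 (clear depth 28)
  del 73.96.0.0/12 (clear depth 12)
  Q 73.111.19.139: descend 0100100101101111000100 ; hops seen [H2,H1] ; pick H1
  Q 73.111.16.13: descend 010010010110111100010000 ; hops seen [H2,H1] ; pick H1
  + 73.111.16.191/32 (H4) depth=32
  + 124.196.213.238/32 (H3) depth=32
  + 73.111.16.0/24 (H1) depth=24
  Q 73.111.19.103: descend 0100100101101111000100 ; hops seen [H2,H1] ; pick H1
  + 73.96.0.0/12 (H5) depth=12
  + 124.196.213.0/24 (H3) depth=24
  Q 124.196.213.238: descend 01111100110001001101010111101110 ; hops seen [H2,H3,H3] ; pick H3
  del 124.196.213.0/24 (clear depth 24)
  + 96.0.0.0/3 (H5) depth=3
  Q 193.4.113.129: descend ε ; hops seen [H2] ; pick H2
  Q 73.111.16.93: descend 010010010110111100010000 ; hops seen [H2,H5,H1,H1] ; pick H1
  Q 73.111.16.191: descend 01001001011011110001000010111111 ; hops seen [H2,H5,H1,H1,H4] ; pick H4
  + 124.192.0.0/10 (H6) depth=10
  del 124.192.0.0/10 (clear depth 10)
  Q 73.111.16.1: descend 010010010110111100010000 ; hops seen [H2,H5,H1,H1] ; pick H1

== LOOKUPS ==
["H0","H1","H2","H2","H2","H2","H2","H1","H1","H1","H3","H2","H1","H4","H1"]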